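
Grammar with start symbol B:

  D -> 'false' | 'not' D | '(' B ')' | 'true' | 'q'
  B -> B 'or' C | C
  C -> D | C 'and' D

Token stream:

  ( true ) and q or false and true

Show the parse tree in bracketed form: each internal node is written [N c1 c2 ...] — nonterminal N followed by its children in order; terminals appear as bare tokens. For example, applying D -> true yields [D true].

[B [B [C [C [D ( [B [C [D true]]] )]] and [D q]]] or [C [C [D false]] and [D true]]]

B
B or C
C or C
C and D or C
D and D or C
( B ) and D or C
( C ) and D or C
( D ) and D or C
( true ) and D or C
( true ) and q or C
( true ) and q or C and D
( true ) and q or D and D
( true ) and q or false and D
( true ) and q or false and true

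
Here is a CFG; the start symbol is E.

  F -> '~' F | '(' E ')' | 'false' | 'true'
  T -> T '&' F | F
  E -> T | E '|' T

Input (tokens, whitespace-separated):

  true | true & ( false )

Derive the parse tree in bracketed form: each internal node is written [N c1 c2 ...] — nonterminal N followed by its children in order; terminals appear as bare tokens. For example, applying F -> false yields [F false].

E
E | T
T | T
F | T
true | T
true | T & F
true | F & F
true | true & F
true | true & ( E )
true | true & ( T )
true | true & ( F )
true | true & ( false )

[E [E [T [F true]]] | [T [T [F true]] & [F ( [E [T [F false]]] )]]]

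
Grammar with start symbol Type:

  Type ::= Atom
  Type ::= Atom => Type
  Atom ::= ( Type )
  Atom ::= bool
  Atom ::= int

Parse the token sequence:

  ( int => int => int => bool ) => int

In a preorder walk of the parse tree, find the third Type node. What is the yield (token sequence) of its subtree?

[Type [Atom ( [Type [Atom int] => [Type [Atom int] => [Type [Atom int] => [Type [Atom bool]]]]] )] => [Type [Atom int]]]

int => int => bool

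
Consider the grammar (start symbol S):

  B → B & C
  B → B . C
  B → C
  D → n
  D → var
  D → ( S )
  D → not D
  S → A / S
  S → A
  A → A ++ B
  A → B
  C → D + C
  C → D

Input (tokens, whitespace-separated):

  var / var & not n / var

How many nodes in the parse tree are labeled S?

3

[S [A [B [C [D var]]]] / [S [A [B [B [C [D var]]] & [C [D not [D n]]]]] / [S [A [B [C [D var]]]]]]]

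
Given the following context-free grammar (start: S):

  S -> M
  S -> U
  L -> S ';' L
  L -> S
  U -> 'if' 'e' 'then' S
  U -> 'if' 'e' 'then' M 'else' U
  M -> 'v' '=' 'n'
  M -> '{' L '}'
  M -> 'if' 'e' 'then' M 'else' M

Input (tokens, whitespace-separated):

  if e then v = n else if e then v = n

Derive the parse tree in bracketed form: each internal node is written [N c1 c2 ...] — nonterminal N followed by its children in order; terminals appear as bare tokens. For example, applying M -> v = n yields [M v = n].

[S [U if e then [M v = n] else [U if e then [S [M v = n]]]]]

S
U
if e then M else U
if e then v = n else U
if e then v = n else if e then S
if e then v = n else if e then M
if e then v = n else if e then v = n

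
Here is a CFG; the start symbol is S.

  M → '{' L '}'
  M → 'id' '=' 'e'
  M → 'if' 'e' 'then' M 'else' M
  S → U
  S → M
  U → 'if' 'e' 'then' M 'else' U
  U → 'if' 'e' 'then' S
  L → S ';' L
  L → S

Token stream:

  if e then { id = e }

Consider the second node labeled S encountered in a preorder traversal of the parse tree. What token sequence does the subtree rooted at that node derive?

[S [U if e then [S [M { [L [S [M id = e]]] }]]]]

{ id = e }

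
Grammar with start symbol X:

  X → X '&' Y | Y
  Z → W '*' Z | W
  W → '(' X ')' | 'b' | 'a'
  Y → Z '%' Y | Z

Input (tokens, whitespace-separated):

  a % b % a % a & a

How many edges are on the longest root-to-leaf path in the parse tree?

8

[X [X [Y [Z [W a]] % [Y [Z [W b]] % [Y [Z [W a]] % [Y [Z [W a]]]]]]] & [Y [Z [W a]]]]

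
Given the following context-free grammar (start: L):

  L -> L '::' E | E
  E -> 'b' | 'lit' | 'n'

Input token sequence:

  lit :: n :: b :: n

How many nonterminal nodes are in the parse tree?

[L [L [L [L [E lit]] :: [E n]] :: [E b]] :: [E n]]

8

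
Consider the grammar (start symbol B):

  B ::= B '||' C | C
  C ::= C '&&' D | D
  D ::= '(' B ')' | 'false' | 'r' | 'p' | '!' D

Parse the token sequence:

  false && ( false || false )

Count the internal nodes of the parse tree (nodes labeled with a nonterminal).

11

[B [C [C [D false]] && [D ( [B [B [C [D false]]] || [C [D false]]] )]]]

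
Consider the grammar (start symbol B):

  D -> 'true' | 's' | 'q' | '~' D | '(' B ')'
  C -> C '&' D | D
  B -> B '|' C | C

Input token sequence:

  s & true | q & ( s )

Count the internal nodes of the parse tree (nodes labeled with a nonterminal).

[B [B [C [C [D s]] & [D true]]] | [C [C [D q]] & [D ( [B [C [D s]]] )]]]

13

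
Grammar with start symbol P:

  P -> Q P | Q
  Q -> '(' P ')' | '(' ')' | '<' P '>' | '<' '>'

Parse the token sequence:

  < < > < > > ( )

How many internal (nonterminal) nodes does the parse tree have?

8

[P [Q < [P [Q < >] [P [Q < >]]] >] [P [Q ( )]]]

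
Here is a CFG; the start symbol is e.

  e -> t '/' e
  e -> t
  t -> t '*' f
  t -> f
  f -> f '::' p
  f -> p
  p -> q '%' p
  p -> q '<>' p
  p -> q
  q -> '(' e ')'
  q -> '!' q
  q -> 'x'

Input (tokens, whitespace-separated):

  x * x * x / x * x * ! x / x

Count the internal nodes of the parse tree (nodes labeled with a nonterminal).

32

[e [t [t [t [f [p [q x]]]] * [f [p [q x]]]] * [f [p [q x]]]] / [e [t [t [t [f [p [q x]]]] * [f [p [q x]]]] * [f [p [q ! [q x]]]]] / [e [t [f [p [q x]]]]]]]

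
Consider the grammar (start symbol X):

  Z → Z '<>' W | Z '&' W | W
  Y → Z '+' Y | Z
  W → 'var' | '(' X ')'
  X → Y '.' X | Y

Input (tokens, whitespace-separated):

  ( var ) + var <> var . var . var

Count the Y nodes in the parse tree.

[X [Y [Z [W ( [X [Y [Z [W var]]]] )]] + [Y [Z [Z [W var]] <> [W var]]]] . [X [Y [Z [W var]]] . [X [Y [Z [W var]]]]]]

5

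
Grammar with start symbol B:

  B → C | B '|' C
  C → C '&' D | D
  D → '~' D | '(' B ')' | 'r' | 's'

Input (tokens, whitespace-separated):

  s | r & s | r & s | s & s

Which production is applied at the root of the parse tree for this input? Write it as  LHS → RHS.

[B [B [B [B [C [D s]]] | [C [C [D r]] & [D s]]] | [C [C [D r]] & [D s]]] | [C [C [D s]] & [D s]]]

B → B '|' C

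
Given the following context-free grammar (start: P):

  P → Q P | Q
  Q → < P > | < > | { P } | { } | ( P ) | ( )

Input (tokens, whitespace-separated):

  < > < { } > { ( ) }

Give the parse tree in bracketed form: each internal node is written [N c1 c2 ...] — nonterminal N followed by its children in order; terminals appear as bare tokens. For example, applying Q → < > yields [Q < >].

[P [Q < >] [P [Q < [P [Q { }]] >] [P [Q { [P [Q ( )]] }]]]]

P
Q P
< > P
< > Q P
< > < P > P
< > < Q > P
< > < { } > P
< > < { } > Q
< > < { } > { P }
< > < { } > { Q }
< > < { } > { ( ) }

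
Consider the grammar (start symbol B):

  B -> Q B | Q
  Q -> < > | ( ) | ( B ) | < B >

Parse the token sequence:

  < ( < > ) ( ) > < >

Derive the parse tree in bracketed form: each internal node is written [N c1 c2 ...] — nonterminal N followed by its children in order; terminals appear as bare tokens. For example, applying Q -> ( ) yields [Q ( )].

[B [Q < [B [Q ( [B [Q < >]] )] [B [Q ( )]]] >] [B [Q < >]]]

B
Q B
< B > B
< Q B > B
< ( B ) B > B
< ( Q ) B > B
< ( < > ) B > B
< ( < > ) Q > B
< ( < > ) ( ) > B
< ( < > ) ( ) > Q
< ( < > ) ( ) > < >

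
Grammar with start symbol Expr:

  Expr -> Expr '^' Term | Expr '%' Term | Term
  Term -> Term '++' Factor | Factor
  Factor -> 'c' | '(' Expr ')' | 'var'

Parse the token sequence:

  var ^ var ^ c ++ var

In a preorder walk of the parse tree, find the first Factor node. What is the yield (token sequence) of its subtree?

[Expr [Expr [Expr [Term [Factor var]]] ^ [Term [Factor var]]] ^ [Term [Term [Factor c]] ++ [Factor var]]]

var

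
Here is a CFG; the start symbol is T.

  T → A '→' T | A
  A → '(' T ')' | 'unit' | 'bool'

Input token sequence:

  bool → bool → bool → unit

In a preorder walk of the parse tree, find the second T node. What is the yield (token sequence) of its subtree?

bool → bool → unit

[T [A bool] → [T [A bool] → [T [A bool] → [T [A unit]]]]]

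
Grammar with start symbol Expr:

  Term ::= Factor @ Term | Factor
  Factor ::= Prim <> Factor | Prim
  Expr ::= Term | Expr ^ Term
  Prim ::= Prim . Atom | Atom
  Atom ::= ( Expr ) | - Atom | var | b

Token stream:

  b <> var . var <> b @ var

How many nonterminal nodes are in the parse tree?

17

[Expr [Term [Factor [Prim [Atom b]] <> [Factor [Prim [Prim [Atom var]] . [Atom var]] <> [Factor [Prim [Atom b]]]]] @ [Term [Factor [Prim [Atom var]]]]]]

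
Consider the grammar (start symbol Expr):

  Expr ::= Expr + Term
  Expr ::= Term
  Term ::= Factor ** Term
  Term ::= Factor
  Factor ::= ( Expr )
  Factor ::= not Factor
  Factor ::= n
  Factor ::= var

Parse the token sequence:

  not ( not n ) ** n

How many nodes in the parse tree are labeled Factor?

5

[Expr [Term [Factor not [Factor ( [Expr [Term [Factor not [Factor n]]]] )]] ** [Term [Factor n]]]]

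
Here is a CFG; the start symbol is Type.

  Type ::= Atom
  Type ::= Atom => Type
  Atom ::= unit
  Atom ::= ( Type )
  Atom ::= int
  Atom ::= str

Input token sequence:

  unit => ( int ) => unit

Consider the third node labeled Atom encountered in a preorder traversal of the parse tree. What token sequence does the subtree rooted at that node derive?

[Type [Atom unit] => [Type [Atom ( [Type [Atom int]] )] => [Type [Atom unit]]]]

int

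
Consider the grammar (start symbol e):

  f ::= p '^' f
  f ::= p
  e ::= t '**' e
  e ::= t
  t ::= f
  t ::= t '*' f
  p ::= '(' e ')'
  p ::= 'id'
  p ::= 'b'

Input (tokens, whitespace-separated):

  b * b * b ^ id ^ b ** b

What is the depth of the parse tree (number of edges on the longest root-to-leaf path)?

[e [t [t [t [f [p b]]] * [f [p b]]] * [f [p b] ^ [f [p id] ^ [f [p b]]]]] ** [e [t [f [p b]]]]]

6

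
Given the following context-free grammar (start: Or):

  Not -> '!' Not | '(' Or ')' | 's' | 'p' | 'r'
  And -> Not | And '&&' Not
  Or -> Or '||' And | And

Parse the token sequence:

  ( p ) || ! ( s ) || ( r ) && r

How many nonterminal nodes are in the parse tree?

[Or [Or [Or [And [Not ( [Or [And [Not p]]] )]]] || [And [Not ! [Not ( [Or [And [Not s]]] )]]]] || [And [And [Not ( [Or [And [Not r]]] )]] && [Not r]]]

21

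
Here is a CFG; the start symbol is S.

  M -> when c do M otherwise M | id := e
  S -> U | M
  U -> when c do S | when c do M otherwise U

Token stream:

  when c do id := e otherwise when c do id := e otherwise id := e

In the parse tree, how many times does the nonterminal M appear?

[S [M when c do [M id := e] otherwise [M when c do [M id := e] otherwise [M id := e]]]]

5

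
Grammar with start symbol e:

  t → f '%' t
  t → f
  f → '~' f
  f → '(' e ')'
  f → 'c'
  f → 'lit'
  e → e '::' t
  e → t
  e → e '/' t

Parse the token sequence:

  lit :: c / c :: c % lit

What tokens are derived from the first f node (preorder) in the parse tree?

lit

[e [e [e [e [t [f lit]]] :: [t [f c]]] / [t [f c]]] :: [t [f c] % [t [f lit]]]]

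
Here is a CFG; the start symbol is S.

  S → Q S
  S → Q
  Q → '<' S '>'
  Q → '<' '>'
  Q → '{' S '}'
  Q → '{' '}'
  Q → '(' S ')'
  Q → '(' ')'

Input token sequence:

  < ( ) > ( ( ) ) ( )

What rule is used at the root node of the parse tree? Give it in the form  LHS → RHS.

[S [Q < [S [Q ( )]] >] [S [Q ( [S [Q ( )]] )] [S [Q ( )]]]]

S → Q S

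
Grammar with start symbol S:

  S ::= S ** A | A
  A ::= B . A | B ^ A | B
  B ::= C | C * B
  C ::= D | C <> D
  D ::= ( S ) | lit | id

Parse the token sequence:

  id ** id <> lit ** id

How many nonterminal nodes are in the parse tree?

[S [S [S [A [B [C [D id]]]]] ** [A [B [C [C [D id]] <> [D lit]]]]] ** [A [B [C [D id]]]]]

17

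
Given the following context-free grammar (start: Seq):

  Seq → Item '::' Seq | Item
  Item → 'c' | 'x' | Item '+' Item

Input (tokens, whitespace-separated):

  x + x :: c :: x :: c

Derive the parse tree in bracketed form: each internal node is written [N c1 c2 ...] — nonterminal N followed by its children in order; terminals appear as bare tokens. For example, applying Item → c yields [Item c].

[Seq [Item [Item x] + [Item x]] :: [Seq [Item c] :: [Seq [Item x] :: [Seq [Item c]]]]]

Seq
Item :: Seq
Item + Item :: Seq
x + Item :: Seq
x + x :: Seq
x + x :: Item :: Seq
x + x :: c :: Seq
x + x :: c :: Item :: Seq
x + x :: c :: x :: Seq
x + x :: c :: x :: Item
x + x :: c :: x :: c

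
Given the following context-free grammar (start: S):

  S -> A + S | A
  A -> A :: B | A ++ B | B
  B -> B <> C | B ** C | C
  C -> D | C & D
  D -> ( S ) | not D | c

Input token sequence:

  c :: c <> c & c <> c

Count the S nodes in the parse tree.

1

[S [A [A [B [C [D c]]]] :: [B [B [B [C [D c]]] <> [C [C [D c]] & [D c]]] <> [C [D c]]]]]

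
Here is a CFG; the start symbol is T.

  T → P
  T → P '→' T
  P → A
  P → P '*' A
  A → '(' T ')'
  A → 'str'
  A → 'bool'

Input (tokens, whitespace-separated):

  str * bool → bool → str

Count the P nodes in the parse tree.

4

[T [P [P [A str]] * [A bool]] → [T [P [A bool]] → [T [P [A str]]]]]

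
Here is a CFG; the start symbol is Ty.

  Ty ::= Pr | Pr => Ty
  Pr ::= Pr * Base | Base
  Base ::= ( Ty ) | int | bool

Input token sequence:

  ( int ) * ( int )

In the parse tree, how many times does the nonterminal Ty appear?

[Ty [Pr [Pr [Base ( [Ty [Pr [Base int]]] )]] * [Base ( [Ty [Pr [Base int]]] )]]]

3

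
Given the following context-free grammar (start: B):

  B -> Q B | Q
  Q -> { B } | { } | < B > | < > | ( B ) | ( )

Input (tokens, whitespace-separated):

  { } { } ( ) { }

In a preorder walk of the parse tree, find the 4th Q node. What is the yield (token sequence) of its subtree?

[B [Q { }] [B [Q { }] [B [Q ( )] [B [Q { }]]]]]

{ }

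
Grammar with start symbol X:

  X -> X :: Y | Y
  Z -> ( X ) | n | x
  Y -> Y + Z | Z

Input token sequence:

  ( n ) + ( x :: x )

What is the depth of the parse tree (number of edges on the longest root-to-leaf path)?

7

[X [Y [Y [Z ( [X [Y [Z n]]] )]] + [Z ( [X [X [Y [Z x]]] :: [Y [Z x]]] )]]]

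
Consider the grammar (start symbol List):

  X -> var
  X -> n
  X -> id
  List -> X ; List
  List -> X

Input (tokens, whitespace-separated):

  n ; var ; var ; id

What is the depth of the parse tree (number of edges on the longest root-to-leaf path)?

5

[List [X n] ; [List [X var] ; [List [X var] ; [List [X id]]]]]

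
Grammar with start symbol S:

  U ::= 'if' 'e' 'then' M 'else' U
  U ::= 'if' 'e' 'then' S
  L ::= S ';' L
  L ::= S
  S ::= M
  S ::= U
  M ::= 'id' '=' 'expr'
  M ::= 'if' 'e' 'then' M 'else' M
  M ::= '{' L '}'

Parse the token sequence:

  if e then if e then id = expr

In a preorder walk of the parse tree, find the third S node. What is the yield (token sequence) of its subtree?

[S [U if e then [S [U if e then [S [M id = expr]]]]]]

id = expr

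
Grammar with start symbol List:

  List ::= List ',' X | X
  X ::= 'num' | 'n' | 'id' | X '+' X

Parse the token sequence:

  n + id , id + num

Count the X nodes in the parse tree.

6

[List [List [X [X n] + [X id]]] , [X [X id] + [X num]]]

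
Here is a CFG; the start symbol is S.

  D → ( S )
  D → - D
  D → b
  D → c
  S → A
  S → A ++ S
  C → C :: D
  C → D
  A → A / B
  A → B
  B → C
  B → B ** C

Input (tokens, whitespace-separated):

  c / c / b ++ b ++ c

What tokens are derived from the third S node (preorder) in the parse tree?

[S [A [A [A [B [C [D c]]]] / [B [C [D c]]]] / [B [C [D b]]]] ++ [S [A [B [C [D b]]]] ++ [S [A [B [C [D c]]]]]]]

c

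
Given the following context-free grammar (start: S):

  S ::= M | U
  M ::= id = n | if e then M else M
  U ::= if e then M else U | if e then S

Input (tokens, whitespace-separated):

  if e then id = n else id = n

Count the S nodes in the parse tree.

[S [M if e then [M id = n] else [M id = n]]]

1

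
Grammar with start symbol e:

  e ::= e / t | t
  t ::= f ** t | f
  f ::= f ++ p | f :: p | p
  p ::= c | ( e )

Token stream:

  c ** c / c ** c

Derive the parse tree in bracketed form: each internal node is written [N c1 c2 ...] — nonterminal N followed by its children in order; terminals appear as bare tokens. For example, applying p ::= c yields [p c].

[e [e [t [f [p c]] ** [t [f [p c]]]]] / [t [f [p c]] ** [t [f [p c]]]]]

e
e / t
t / t
f ** t / t
p ** t / t
c ** t / t
c ** f / t
c ** p / t
c ** c / t
c ** c / f ** t
c ** c / p ** t
c ** c / c ** t
c ** c / c ** f
c ** c / c ** p
c ** c / c ** c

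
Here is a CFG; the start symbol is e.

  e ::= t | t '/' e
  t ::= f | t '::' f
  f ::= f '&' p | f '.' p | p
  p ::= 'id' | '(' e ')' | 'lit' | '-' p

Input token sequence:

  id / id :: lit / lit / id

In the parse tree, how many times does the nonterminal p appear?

5

[e [t [f [p id]]] / [e [t [t [f [p id]]] :: [f [p lit]]] / [e [t [f [p lit]]] / [e [t [f [p id]]]]]]]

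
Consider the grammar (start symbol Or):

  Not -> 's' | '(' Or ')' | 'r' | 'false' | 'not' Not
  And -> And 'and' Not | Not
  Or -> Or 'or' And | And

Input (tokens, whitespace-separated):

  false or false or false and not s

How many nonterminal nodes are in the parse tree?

12

[Or [Or [Or [And [Not false]]] or [And [Not false]]] or [And [And [Not false]] and [Not not [Not s]]]]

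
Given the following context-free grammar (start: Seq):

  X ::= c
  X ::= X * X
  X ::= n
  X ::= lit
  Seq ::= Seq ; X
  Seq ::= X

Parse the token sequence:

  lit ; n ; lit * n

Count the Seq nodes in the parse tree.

[Seq [Seq [Seq [X lit]] ; [X n]] ; [X [X lit] * [X n]]]

3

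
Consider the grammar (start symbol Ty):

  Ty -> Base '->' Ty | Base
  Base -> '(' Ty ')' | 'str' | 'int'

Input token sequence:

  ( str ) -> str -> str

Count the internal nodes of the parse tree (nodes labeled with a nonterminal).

[Ty [Base ( [Ty [Base str]] )] -> [Ty [Base str] -> [Ty [Base str]]]]

8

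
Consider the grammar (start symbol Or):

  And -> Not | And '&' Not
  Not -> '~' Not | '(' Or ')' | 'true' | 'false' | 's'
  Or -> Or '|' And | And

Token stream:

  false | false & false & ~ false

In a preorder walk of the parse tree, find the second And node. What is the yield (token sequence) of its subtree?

[Or [Or [And [Not false]]] | [And [And [And [Not false]] & [Not false]] & [Not ~ [Not false]]]]

false & false & ~ false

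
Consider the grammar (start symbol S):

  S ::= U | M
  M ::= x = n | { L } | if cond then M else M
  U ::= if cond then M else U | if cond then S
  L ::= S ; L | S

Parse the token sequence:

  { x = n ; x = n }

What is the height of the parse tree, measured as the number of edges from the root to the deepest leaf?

6

[S [M { [L [S [M x = n]] ; [L [S [M x = n]]]] }]]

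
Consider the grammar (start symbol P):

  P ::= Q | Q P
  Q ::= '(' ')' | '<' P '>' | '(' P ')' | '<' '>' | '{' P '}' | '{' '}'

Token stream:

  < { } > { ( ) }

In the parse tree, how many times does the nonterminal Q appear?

4

[P [Q < [P [Q { }]] >] [P [Q { [P [Q ( )]] }]]]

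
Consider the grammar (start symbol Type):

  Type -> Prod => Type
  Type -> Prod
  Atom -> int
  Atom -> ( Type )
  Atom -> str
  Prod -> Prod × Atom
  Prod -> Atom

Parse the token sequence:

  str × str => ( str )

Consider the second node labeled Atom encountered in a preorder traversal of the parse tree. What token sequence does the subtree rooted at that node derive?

[Type [Prod [Prod [Atom str]] × [Atom str]] => [Type [Prod [Atom ( [Type [Prod [Atom str]]] )]]]]

str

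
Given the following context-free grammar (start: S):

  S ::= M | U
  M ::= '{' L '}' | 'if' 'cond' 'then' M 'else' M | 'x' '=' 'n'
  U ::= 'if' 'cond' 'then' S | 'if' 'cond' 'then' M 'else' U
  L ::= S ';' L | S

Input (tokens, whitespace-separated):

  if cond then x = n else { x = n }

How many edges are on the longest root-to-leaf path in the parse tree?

6

[S [M if cond then [M x = n] else [M { [L [S [M x = n]]] }]]]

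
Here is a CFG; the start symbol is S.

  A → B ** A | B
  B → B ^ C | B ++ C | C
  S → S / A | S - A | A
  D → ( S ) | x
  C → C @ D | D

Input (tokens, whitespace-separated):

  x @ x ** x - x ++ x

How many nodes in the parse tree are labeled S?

[S [S [A [B [C [C [D x]] @ [D x]]] ** [A [B [C [D x]]]]]] - [A [B [B [C [D x]]] ++ [C [D x]]]]]

2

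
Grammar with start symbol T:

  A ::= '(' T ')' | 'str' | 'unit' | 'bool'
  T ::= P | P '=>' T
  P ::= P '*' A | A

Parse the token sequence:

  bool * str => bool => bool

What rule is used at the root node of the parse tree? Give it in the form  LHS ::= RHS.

[T [P [P [A bool]] * [A str]] => [T [P [A bool]] => [T [P [A bool]]]]]

T ::= P '=>' T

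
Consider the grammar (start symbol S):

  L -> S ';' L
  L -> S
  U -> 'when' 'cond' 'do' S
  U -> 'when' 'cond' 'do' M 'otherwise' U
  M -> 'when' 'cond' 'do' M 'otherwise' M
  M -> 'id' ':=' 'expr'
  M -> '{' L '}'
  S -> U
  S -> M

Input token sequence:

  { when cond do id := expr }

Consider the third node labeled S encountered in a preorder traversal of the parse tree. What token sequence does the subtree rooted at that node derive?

[S [M { [L [S [U when cond do [S [M id := expr]]]]] }]]

id := expr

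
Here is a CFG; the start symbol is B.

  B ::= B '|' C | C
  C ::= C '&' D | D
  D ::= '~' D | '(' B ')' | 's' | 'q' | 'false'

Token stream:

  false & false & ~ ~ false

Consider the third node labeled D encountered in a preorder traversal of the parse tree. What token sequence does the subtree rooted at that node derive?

~ ~ false

[B [C [C [C [D false]] & [D false]] & [D ~ [D ~ [D false]]]]]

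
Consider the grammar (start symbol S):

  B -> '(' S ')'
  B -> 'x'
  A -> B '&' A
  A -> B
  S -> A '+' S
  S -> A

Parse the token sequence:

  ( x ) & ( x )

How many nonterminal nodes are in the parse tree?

11

[S [A [B ( [S [A [B x]]] )] & [A [B ( [S [A [B x]]] )]]]]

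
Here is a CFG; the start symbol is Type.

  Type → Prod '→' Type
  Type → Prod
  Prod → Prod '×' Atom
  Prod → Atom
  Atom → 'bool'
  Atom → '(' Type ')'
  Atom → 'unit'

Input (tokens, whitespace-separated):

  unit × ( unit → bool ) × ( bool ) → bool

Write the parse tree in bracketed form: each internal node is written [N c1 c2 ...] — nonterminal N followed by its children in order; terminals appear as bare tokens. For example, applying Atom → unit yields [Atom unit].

Type
Prod → Type
Prod × Atom → Type
Prod × Atom × Atom → Type
Atom × Atom × Atom → Type
unit × Atom × Atom → Type
unit × ( Type ) × Atom → Type
unit × ( Prod → Type ) × Atom → Type
unit × ( Atom → Type ) × Atom → Type
unit × ( unit → Type ) × Atom → Type
unit × ( unit → Prod ) × Atom → Type
unit × ( unit → Atom ) × Atom → Type
unit × ( unit → bool ) × Atom → Type
unit × ( unit → bool ) × ( Type ) → Type
unit × ( unit → bool ) × ( Prod ) → Type
unit × ( unit → bool ) × ( Atom ) → Type
unit × ( unit → bool ) × ( bool ) → Type
unit × ( unit → bool ) × ( bool ) → Prod
unit × ( unit → bool ) × ( bool ) → Atom
unit × ( unit → bool ) × ( bool ) → bool

[Type [Prod [Prod [Prod [Atom unit]] × [Atom ( [Type [Prod [Atom unit]] → [Type [Prod [Atom bool]]]] )]] × [Atom ( [Type [Prod [Atom bool]]] )]] → [Type [Prod [Atom bool]]]]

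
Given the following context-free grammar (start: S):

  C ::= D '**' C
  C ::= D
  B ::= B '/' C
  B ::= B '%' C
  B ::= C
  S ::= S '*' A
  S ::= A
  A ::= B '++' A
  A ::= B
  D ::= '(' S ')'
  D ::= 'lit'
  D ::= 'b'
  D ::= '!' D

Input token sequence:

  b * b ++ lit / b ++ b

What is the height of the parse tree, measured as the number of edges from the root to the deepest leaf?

[S [S [A [B [C [D b]]]]] * [A [B [C [D b]]] ++ [A [B [B [C [D lit]]] / [C [D b]]] ++ [A [B [C [D b]]]]]]]

7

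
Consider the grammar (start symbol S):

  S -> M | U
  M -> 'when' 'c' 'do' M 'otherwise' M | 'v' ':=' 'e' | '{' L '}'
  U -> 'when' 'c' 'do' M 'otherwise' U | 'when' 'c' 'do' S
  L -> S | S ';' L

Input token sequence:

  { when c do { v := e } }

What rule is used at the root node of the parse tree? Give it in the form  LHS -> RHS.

[S [M { [L [S [U when c do [S [M { [L [S [M v := e]]] }]]]]] }]]

S -> M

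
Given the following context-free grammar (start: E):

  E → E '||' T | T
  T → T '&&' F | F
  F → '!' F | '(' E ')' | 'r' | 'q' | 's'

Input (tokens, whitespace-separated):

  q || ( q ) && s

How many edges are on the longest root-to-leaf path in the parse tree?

[E [E [T [F q]]] || [T [T [F ( [E [T [F q]]] )]] && [F s]]]

7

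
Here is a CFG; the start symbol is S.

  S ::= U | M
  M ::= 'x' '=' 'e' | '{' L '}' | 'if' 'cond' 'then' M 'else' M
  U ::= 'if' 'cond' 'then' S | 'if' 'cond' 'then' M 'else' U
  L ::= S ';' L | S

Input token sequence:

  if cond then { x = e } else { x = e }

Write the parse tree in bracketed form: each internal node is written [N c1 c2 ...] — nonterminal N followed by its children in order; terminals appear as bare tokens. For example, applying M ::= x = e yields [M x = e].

S
M
if cond then M else M
if cond then { L } else M
if cond then { S } else M
if cond then { M } else M
if cond then { x = e } else M
if cond then { x = e } else { L }
if cond then { x = e } else { S }
if cond then { x = e } else { M }
if cond then { x = e } else { x = e }

[S [M if cond then [M { [L [S [M x = e]]] }] else [M { [L [S [M x = e]]] }]]]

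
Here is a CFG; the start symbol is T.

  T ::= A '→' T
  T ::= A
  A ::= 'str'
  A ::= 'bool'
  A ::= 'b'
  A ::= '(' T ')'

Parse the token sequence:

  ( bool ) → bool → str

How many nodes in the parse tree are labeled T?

4

[T [A ( [T [A bool]] )] → [T [A bool] → [T [A str]]]]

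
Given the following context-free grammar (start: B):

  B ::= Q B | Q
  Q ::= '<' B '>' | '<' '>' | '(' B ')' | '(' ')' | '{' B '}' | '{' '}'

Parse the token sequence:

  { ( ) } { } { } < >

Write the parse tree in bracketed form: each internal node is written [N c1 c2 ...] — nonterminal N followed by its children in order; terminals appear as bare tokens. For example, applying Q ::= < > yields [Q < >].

B
Q B
{ B } B
{ Q } B
{ ( ) } B
{ ( ) } Q B
{ ( ) } { } B
{ ( ) } { } Q B
{ ( ) } { } { } B
{ ( ) } { } { } Q
{ ( ) } { } { } < >

[B [Q { [B [Q ( )]] }] [B [Q { }] [B [Q { }] [B [Q < >]]]]]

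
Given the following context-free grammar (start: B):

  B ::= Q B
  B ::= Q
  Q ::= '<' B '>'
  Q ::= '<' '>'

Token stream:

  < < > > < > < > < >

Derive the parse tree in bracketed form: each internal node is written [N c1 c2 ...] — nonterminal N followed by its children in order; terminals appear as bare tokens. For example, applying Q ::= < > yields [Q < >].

B
Q B
< B > B
< Q > B
< < > > B
< < > > Q B
< < > > < > B
< < > > < > Q B
< < > > < > < > B
< < > > < > < > Q
< < > > < > < > < >

[B [Q < [B [Q < >]] >] [B [Q < >] [B [Q < >] [B [Q < >]]]]]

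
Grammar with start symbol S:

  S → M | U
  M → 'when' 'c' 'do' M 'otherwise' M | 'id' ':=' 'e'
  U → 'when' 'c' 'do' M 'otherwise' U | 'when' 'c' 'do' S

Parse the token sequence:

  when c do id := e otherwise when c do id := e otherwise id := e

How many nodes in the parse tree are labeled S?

[S [M when c do [M id := e] otherwise [M when c do [M id := e] otherwise [M id := e]]]]

1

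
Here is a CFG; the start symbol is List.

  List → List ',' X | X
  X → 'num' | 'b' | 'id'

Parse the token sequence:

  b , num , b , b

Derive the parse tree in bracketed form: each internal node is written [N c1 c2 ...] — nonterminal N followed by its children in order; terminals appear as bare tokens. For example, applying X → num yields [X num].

[List [List [List [List [X b]] , [X num]] , [X b]] , [X b]]

List
List , X
List , X , X
List , X , X , X
X , X , X , X
b , X , X , X
b , num , X , X
b , num , b , X
b , num , b , b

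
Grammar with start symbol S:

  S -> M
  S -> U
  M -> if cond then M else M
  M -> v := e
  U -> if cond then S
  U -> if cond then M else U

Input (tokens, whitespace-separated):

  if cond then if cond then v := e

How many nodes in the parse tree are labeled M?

1

[S [U if cond then [S [U if cond then [S [M v := e]]]]]]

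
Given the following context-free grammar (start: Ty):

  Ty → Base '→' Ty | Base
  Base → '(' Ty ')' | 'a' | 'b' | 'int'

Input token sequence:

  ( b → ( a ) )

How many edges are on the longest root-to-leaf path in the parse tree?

7

[Ty [Base ( [Ty [Base b] → [Ty [Base ( [Ty [Base a]] )]]] )]]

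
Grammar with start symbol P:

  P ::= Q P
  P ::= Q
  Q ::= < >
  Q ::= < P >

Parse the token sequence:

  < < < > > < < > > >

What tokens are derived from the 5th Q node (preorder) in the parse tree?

< >

[P [Q < [P [Q < [P [Q < >]] >] [P [Q < [P [Q < >]] >]]] >]]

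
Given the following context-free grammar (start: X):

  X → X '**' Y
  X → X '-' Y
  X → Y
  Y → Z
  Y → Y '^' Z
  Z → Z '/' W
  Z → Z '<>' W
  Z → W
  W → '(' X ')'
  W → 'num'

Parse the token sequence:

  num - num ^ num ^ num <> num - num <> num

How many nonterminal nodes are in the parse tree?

22

[X [X [X [Y [Z [W num]]]] - [Y [Y [Y [Z [W num]]] ^ [Z [W num]]] ^ [Z [Z [W num]] <> [W num]]]] - [Y [Z [Z [W num]] <> [W num]]]]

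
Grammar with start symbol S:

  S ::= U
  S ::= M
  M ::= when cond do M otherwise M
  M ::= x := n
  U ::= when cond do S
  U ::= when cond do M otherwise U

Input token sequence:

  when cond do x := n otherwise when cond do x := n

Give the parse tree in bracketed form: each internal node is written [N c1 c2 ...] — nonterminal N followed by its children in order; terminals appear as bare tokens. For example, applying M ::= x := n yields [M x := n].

[S [U when cond do [M x := n] otherwise [U when cond do [S [M x := n]]]]]

S
U
when cond do M otherwise U
when cond do x := n otherwise U
when cond do x := n otherwise when cond do S
when cond do x := n otherwise when cond do M
when cond do x := n otherwise when cond do x := n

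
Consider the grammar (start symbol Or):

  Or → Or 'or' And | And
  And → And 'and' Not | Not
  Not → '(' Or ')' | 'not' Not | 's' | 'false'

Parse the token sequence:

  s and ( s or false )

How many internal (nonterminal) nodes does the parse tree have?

11

[Or [And [And [Not s]] and [Not ( [Or [Or [And [Not s]]] or [And [Not false]]] )]]]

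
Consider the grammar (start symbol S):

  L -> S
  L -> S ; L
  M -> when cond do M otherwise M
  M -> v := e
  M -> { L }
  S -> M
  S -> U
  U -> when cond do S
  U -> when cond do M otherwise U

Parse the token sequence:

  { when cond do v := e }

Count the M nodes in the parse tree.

[S [M { [L [S [U when cond do [S [M v := e]]]]] }]]

2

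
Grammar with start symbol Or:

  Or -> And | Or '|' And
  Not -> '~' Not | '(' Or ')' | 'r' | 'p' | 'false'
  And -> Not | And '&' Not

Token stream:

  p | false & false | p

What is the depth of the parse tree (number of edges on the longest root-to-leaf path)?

[Or [Or [Or [And [Not p]]] | [And [And [Not false]] & [Not false]]] | [And [Not p]]]

5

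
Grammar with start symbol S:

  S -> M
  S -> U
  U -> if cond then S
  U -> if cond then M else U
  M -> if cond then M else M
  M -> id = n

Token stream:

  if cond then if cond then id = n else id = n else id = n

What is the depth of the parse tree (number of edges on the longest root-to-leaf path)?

4

[S [M if cond then [M if cond then [M id = n] else [M id = n]] else [M id = n]]]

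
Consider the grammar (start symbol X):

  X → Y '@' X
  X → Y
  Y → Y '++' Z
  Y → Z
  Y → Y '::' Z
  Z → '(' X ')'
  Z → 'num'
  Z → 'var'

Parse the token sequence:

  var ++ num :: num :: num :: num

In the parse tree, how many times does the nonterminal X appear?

[X [Y [Y [Y [Y [Y [Z var]] ++ [Z num]] :: [Z num]] :: [Z num]] :: [Z num]]]

1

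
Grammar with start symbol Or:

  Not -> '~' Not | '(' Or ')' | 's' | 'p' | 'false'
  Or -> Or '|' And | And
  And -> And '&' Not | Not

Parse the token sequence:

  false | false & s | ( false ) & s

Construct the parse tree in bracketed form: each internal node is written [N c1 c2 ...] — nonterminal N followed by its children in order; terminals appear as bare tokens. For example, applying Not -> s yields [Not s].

Or
Or | And
Or | And | And
And | And | And
Not | And | And
false | And | And
false | And & Not | And
false | Not & Not | And
false | false & Not | And
false | false & s | And
false | false & s | And & Not
false | false & s | Not & Not
false | false & s | ( Or ) & Not
false | false & s | ( And ) & Not
false | false & s | ( Not ) & Not
false | false & s | ( false ) & Not
false | false & s | ( false ) & s

[Or [Or [Or [And [Not false]]] | [And [And [Not false]] & [Not s]]] | [And [And [Not ( [Or [And [Not false]]] )]] & [Not s]]]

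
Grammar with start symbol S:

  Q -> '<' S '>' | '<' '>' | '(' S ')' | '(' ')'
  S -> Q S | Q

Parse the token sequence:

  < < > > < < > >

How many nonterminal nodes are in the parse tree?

[S [Q < [S [Q < >]] >] [S [Q < [S [Q < >]] >]]]

8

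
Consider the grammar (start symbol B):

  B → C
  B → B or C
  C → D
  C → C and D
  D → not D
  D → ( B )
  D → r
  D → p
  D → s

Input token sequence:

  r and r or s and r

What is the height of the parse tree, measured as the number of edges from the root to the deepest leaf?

5

[B [B [C [C [D r]] and [D r]]] or [C [C [D s]] and [D r]]]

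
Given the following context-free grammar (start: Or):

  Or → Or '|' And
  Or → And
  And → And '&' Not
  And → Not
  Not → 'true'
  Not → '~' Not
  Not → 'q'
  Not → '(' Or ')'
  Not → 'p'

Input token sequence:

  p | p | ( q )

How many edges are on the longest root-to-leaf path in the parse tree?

6

[Or [Or [Or [And [Not p]]] | [And [Not p]]] | [And [Not ( [Or [And [Not q]]] )]]]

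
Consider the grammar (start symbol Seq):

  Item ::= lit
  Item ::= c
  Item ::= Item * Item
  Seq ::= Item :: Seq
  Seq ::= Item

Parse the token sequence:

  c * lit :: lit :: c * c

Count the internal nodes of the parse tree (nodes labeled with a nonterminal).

[Seq [Item [Item c] * [Item lit]] :: [Seq [Item lit] :: [Seq [Item [Item c] * [Item c]]]]]

10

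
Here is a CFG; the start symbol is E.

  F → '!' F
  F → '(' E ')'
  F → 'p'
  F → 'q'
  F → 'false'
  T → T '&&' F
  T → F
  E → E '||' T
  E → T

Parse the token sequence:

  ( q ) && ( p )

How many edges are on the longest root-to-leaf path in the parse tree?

[E [T [T [F ( [E [T [F q]]] )]] && [F ( [E [T [F p]]] )]]]

7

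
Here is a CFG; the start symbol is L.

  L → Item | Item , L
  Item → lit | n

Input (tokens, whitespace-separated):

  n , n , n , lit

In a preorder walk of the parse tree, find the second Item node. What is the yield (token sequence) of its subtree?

n

[L [Item n] , [L [Item n] , [L [Item n] , [L [Item lit]]]]]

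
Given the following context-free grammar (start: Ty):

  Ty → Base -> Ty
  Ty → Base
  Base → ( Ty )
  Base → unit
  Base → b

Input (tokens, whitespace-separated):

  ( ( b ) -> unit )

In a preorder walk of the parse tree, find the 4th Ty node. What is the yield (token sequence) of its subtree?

[Ty [Base ( [Ty [Base ( [Ty [Base b]] )] -> [Ty [Base unit]]] )]]

unit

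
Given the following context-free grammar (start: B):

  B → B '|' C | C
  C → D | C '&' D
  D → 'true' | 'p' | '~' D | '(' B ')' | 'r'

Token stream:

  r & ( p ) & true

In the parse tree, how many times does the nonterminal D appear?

4

[B [C [C [C [D r]] & [D ( [B [C [D p]]] )]] & [D true]]]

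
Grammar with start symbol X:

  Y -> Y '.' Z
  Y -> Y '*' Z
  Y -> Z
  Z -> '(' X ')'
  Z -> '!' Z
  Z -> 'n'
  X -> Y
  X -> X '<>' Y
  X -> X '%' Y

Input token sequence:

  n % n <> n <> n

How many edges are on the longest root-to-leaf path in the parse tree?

6

[X [X [X [X [Y [Z n]]] % [Y [Z n]]] <> [Y [Z n]]] <> [Y [Z n]]]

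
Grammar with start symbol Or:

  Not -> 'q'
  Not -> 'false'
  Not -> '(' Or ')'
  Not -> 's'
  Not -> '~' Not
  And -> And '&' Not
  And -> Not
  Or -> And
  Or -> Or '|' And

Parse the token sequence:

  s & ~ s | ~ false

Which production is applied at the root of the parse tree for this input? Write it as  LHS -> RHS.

[Or [Or [And [And [Not s]] & [Not ~ [Not s]]]] | [And [Not ~ [Not false]]]]

Or -> Or '|' And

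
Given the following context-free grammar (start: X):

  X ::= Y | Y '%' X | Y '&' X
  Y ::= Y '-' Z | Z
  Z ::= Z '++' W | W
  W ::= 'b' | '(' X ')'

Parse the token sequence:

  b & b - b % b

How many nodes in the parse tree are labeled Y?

4

[X [Y [Z [W b]]] & [X [Y [Y [Z [W b]]] - [Z [W b]]] % [X [Y [Z [W b]]]]]]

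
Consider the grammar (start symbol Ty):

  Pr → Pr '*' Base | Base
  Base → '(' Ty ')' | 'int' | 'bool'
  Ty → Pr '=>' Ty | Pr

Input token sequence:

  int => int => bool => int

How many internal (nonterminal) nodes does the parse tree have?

[Ty [Pr [Base int]] => [Ty [Pr [Base int]] => [Ty [Pr [Base bool]] => [Ty [Pr [Base int]]]]]]

12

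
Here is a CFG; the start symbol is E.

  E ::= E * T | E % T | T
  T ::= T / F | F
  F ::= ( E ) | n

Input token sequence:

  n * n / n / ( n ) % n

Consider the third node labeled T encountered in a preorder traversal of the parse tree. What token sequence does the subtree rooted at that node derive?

[E [E [E [T [F n]]] * [T [T [T [F n]] / [F n]] / [F ( [E [T [F n]]] )]]] % [T [F n]]]

n / n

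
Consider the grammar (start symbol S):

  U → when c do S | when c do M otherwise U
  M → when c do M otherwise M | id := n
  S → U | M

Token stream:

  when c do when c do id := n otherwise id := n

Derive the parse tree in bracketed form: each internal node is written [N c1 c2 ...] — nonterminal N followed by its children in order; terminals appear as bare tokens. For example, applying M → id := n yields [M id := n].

[S [U when c do [S [M when c do [M id := n] otherwise [M id := n]]]]]

S
U
when c do S
when c do M
when c do when c do M otherwise M
when c do when c do id := n otherwise M
when c do when c do id := n otherwise id := n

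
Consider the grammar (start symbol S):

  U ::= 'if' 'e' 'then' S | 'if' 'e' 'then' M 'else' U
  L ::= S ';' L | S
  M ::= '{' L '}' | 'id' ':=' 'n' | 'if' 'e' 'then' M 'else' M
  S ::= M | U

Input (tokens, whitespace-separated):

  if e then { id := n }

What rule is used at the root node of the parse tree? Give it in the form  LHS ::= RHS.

[S [U if e then [S [M { [L [S [M id := n]]] }]]]]

S ::= U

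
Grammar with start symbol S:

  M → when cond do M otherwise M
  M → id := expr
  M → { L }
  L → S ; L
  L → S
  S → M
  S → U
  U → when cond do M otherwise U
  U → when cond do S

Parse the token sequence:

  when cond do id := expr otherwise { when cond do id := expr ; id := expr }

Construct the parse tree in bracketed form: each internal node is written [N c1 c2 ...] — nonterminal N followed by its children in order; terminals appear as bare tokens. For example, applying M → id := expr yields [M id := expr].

S
M
when cond do M otherwise M
when cond do id := expr otherwise M
when cond do id := expr otherwise { L }
when cond do id := expr otherwise { S ; L }
when cond do id := expr otherwise { U ; L }
when cond do id := expr otherwise { when cond do S ; L }
when cond do id := expr otherwise { when cond do M ; L }
when cond do id := expr otherwise { when cond do id := expr ; L }
when cond do id := expr otherwise { when cond do id := expr ; S }
when cond do id := expr otherwise { when cond do id := expr ; M }
when cond do id := expr otherwise { when cond do id := expr ; id := expr }

[S [M when cond do [M id := expr] otherwise [M { [L [S [U when cond do [S [M id := expr]]]] ; [L [S [M id := expr]]]] }]]]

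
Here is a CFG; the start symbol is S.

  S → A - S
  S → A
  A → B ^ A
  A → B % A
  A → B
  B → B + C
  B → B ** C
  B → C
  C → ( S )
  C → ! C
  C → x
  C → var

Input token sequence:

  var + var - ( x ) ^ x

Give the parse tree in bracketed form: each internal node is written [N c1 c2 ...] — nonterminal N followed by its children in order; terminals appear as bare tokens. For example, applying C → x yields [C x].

S
A - S
B - S
B + C - S
C + C - S
var + C - S
var + var - S
var + var - A
var + var - B ^ A
var + var - C ^ A
var + var - ( S ) ^ A
var + var - ( A ) ^ A
var + var - ( B ) ^ A
var + var - ( C ) ^ A
var + var - ( x ) ^ A
var + var - ( x ) ^ B
var + var - ( x ) ^ C
var + var - ( x ) ^ x

[S [A [B [B [C var]] + [C var]]] - [S [A [B [C ( [S [A [B [C x]]]] )]] ^ [A [B [C x]]]]]]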